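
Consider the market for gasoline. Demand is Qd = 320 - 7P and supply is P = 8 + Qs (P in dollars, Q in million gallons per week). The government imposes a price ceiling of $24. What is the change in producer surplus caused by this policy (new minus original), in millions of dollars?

Rearranging supply gives Qs = P - 8. Without the control the market clears where 320 - 7P = P - 8, i.e. P* = 41 and Q* = 33.
Because the ceiling (24) lies below the market-clearing price, it is binding.
At P = 24: Qd = 320 - 7·24 = 152 and Qs = 24 - 8 = 16.
Producer surplus without the control is ½ · (41 - 8) · 33 = 544.5.
With the ceiling, producers sell 16 units at 24, so PS = ½ · (24 - 8) · 16 = 128.
Change in producer surplus = 128 - 544.5 = -416.5.

-416.5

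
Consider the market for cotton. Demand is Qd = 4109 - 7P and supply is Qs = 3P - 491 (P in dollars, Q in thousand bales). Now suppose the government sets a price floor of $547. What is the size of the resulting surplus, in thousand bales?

Without the control the market clears where 4109 - 7P = 3P - 491, i.e. P* = 460 and Q* = 889.
The floor of 547 is above the equilibrium price 460, so it binds.
At P = 547: Qd = 4109 - 7·547 = 280 and Qs = 3·547 - 491 = 1150.
Surplus = Qs - Qd = 1150 - 280 = 870.

870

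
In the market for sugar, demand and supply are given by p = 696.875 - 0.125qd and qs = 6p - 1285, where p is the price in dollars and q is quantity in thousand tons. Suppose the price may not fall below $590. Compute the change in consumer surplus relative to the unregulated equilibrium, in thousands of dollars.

Rearranging demand gives qd = 5575 - 8p. Setting quantity demanded equal to quantity supplied, 5575 - 8p = 6p - 1285, gives p* = 490 and q* = 1655.
The floor of 590 is above the equilibrium price 490, so it binds.
At p = 590: qd = 5575 - 8·590 = 855 and qs = 6·590 - 1285 = 2255.
Consumer surplus without the control is ½ · (696.875 - 490) · 1655 = 171189.0625.
With the floor, consumers buy 855 units at 590, so CS = ½ · (696.875 - 590) · 855 = 45689.0625.
Change in consumer surplus = 45689.0625 - 171189.0625 = -125500.

-125500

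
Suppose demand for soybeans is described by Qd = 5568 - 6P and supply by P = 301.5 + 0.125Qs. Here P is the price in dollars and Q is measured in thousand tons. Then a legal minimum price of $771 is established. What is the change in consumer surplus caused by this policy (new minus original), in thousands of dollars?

-310545

Rearranging supply gives Qs = 8P - 2412. In a free market, 5568 - 6P = 8P - 2412 gives the equilibrium P* = 570, Q* = 2148.
Because the floor (771) lies above the market-clearing price, it is binding.
At P = 771: Qd = 5568 - 6·771 = 942 and Qs = 8·771 - 2412 = 3756.
Consumer surplus without the control is ½ · (928 - 570) · 2148 = 384492.
With the floor, consumers buy 942 units at 771, so CS = ½ · (928 - 771) · 942 = 73947.
Change in consumer surplus = 73947 - 384492 = -310545.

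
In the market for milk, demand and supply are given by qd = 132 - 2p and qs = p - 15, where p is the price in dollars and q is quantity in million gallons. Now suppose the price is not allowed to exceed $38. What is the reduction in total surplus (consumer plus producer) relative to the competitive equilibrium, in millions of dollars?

Without the control the market clears where 132 - 2p = p - 15, i.e. p* = 49 and q* = 34.
Since 38 < 49, the ceiling is binding.
At p = 38: qd = 132 - 2·38 = 56 and qs = 38 - 15 = 23.
Quantity traded falls to 23. At q = 23 the demand price is (132 - 23)/2 = 54.5 and the supply price is 15 + 23 = 38.
Deadweight loss = ½ · (54.5 - 38) · (34 - 23) = ½ · 16.5 · 11 = 90.75.

90.75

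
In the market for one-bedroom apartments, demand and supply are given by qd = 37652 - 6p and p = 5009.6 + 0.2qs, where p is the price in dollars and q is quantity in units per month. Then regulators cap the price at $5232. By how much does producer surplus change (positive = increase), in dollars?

-1067976

Rearranging supply gives qs = 5p - 25048. Setting quantity demanded equal to quantity supplied, 37652 - 6p = 5p - 25048, gives p* = 5700 and q* = 3452.
Since 5232 < 5700, the ceiling is binding.
At p = 5232: qd = 37652 - 6·5232 = 6260 and qs = 5·5232 - 25048 = 1112.
Producer surplus without the control is ½ · (5700 - 5009.6) · 3452 = 1191630.4.
With the ceiling, producers sell 1112 units at 5232, so PS = ½ · (5232 - 5009.6) · 1112 = 123654.4.
Change in producer surplus = 123654.4 - 1191630.4 = -1067976.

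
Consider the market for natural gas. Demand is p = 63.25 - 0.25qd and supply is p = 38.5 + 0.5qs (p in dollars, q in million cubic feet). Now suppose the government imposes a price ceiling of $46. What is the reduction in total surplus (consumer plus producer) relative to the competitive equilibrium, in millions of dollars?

121.5

Rearranging demand gives qd = 253 - 4p; rearranging supply gives qs = 2p - 77. Without the control the market clears where 253 - 4p = 2p - 77, i.e. p* = 55 and q* = 33.
Since 46 < 55, the ceiling is binding.
At p = 46: qd = 253 - 4·46 = 69 and qs = 2·46 - 77 = 15.
Quantity traded falls to 15. At q = 15 the demand price is (253 - 15)/4 = 59.5 and the supply price is (77 + 15)/2 = 46.
Deadweight loss = ½ · (59.5 - 46) · (33 - 15) = ½ · 13.5 · 18 = 121.5.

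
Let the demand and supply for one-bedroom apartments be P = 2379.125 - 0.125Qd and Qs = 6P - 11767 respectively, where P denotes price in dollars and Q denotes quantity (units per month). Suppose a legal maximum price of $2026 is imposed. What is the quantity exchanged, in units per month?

389

Rearranging demand gives Qd = 19033 - 8P. In a free market, 19033 - 8P = 6P - 11767 gives the equilibrium P* = 2200, Q* = 1433.
Since 2026 < 2200, the ceiling is binding.
At P = 2026: Qd = 19033 - 8·2026 = 2825 and Qs = 6·2026 - 11767 = 389.
The quantity actually transacted is the short side, supply: 389.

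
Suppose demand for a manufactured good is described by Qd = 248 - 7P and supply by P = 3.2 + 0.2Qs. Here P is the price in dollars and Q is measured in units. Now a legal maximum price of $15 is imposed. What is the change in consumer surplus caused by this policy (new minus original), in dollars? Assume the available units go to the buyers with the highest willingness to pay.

Rearranging supply gives Qs = 5P - 16. Equilibrium: 248 - 7P = 5P - 16, so 264 = 12P and P* = 22, Q* = 94.
Since 15 < 22, the ceiling is binding.
At P = 15: Qd = 248 - 7·15 = 143 and Qs = 5·15 - 16 = 59.
Consumer surplus without the control is ½ · (248/7 - 22) · 94 = 4418/7.
With the ceiling, 59 units are sold at 15 (assume they go to the highest-value buyers). The demand price at Q = 59 is 27, so CS = ½ · [(248/7 - 15) + (27 - 15)] · 59 = 13393/14.
Change in consumer surplus = 13393/14 - 4418/7 = 325.5.

325.5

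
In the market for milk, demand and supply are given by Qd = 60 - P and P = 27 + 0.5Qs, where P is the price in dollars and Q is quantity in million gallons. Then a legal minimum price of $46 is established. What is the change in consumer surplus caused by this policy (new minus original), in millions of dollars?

Rearranging supply gives Qs = 2P - 54. Without the control the market clears where 60 - P = 2P - 54, i.e. P* = 38 and Q* = 22.
Since 46 > 38, the floor is binding.
At P = 46: Qd = 60 - 46 = 14 and Qs = 2·46 - 54 = 38.
Consumer surplus without the control is ½ · (60 - 38) · 22 = 242.
With the floor, consumers buy 14 units at 46, so CS = ½ · (60 - 46) · 14 = 98.
Change in consumer surplus = 98 - 242 = -144.

-144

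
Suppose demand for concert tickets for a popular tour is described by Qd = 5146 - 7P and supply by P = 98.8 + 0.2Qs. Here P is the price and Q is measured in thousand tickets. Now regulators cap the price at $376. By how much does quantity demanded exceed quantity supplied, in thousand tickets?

1128

Rearranging supply gives Qs = 5P - 494. In a free market, 5146 - 7P = 5P - 494 gives the equilibrium P* = 470, Q* = 1856.
The ceiling of 376 is below the equilibrium price 470, so it binds.
At P = 376: Qd = 5146 - 7·376 = 2514 and Qs = 5·376 - 494 = 1386.
Shortage = Qd - Qs = 2514 - 1386 = 1128.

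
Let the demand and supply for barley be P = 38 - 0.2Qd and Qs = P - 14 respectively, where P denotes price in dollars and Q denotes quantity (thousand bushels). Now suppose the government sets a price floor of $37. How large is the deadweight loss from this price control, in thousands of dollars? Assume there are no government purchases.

135

Rearranging demand gives Qd = 190 - 5P. Setting quantity demanded equal to quantity supplied, 190 - 5P = P - 14, gives P* = 34 and Q* = 20.
Since 37 > 34, the floor is binding.
At P = 37: Qd = 190 - 5·37 = 5 and Qs = 37 - 14 = 23.
Quantity traded falls to 5. At Q = 5 the demand price is (190 - 5)/5 = 37 and the supply price is 14 + 5 = 19.
Deadweight loss = ½ · (37 - 19) · (20 - 5) = ½ · 18 · 15 = 135.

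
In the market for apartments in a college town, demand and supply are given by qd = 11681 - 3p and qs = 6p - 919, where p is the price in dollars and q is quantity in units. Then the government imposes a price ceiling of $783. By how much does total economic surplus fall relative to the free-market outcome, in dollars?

In a free market, 11681 - 3p = 6p - 919 gives the equilibrium p* = 1400, q* = 7481.
The ceiling of 783 is below the equilibrium price 1400, so it binds.
At p = 783: qd = 11681 - 3·783 = 9332 and qs = 6·783 - 919 = 3779.
Quantity traded falls to 3779. At q = 3779 the demand price is (11681 - 3779)/3 = 2634 and the supply price is (919 + 3779)/6 = 783.
Deadweight loss = ½ · (2634 - 783) · (7481 - 3779) = ½ · 1851 · 3702 = 3426201.

3426201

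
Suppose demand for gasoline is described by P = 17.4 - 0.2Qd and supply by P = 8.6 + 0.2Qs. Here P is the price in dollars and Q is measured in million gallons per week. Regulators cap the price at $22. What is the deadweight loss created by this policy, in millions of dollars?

0

Rearranging demand gives Qd = 87 - 5P; rearranging supply gives Qs = 5P - 43. In a free market, 87 - 5P = 5P - 43 gives the equilibrium P* = 13, Q* = 22.
The ceiling of 22 is above the equilibrium price 13, so it is not binding; the market clears at P* = 13, Q* = 22.
Since the control does not bind, no trades are prevented and deadweight loss is zero.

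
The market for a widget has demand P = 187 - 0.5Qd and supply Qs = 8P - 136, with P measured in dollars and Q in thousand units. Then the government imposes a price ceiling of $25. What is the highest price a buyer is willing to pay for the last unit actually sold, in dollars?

155

Rearranging demand gives Qd = 374 - 2P. Equilibrium: 374 - 2P = 8P - 136, so 510 = 10P and P* = 51, Q* = 272.
Because the ceiling (25) lies below the market-clearing price, it is binding.
At P = 25: Qd = 374 - 2·25 = 324 and Qs = 8·25 - 136 = 64.
Only 64 units reach the market. On the demand curve, the marginal buyer's willingness to pay at Q = 64 is (374 - 64)/2 = 155.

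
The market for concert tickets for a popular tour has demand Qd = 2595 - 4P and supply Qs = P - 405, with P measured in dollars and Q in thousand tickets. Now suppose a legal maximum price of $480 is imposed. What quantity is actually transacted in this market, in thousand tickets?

Equilibrium: 2595 - 4P = P - 405, so 3000 = 5P and P* = 600, Q* = 195.
Since 480 < 600, the ceiling is binding.
At P = 480: Qd = 2595 - 4·480 = 675 and Qs = 480 - 405 = 75.
The quantity actually transacted is the short side, supply: 75.

75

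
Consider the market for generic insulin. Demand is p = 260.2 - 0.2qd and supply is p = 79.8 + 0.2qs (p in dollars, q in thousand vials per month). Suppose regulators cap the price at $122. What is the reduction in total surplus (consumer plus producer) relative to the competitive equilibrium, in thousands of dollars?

11520

Rearranging demand gives qd = 1301 - 5p; rearranging supply gives qs = 5p - 399. Without the control the market clears where 1301 - 5p = 5p - 399, i.e. p* = 170 and q* = 451.
Because the ceiling (122) lies below the market-clearing price, it is binding.
At p = 122: qd = 1301 - 5·122 = 691 and qs = 5·122 - 399 = 211.
Quantity traded falls to 211. At q = 211 the demand price is (1301 - 211)/5 = 218 and the supply price is (399 + 211)/5 = 122.
Deadweight loss = ½ · (218 - 122) · (451 - 211) = ½ · 96 · 240 = 11520.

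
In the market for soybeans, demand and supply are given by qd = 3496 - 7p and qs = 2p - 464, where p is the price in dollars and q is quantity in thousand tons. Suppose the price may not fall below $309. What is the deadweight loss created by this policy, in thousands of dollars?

0

In a free market, 3496 - 7p = 2p - 464 gives the equilibrium p* = 440, q* = 416.
Since 309 is below p* = 440, the floor does not bind and the free-market outcome prevails.
Since the control does not bind, no trades are prevented and deadweight loss is zero.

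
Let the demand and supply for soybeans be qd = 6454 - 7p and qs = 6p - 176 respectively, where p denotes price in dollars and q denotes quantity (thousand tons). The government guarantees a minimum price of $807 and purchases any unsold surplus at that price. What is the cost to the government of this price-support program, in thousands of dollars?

3115827

In a free market, 6454 - 7p = 6p - 176 gives the equilibrium p* = 510, q* = 2884.
Since 807 > 510, the floor is binding.
At p = 807: qd = 6454 - 7·807 = 805 and qs = 6·807 - 176 = 4666.
Surplus = qs - qd = 3861.
Government expenditure = surplus × support price = 3861 × 807 = 3115827.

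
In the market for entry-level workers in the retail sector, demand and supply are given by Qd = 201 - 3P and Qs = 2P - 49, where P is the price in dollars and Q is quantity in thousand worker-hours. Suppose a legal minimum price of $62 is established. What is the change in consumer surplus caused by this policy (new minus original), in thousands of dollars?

-396

In a free market, 201 - 3P = 2P - 49 gives the equilibrium P* = 50, Q* = 51.
Because the floor (62) lies above the market-clearing price, it is binding.
At P = 62: Qd = 201 - 3·62 = 15 and Qs = 2·62 - 49 = 75.
Consumer surplus without the control is ½ · (67 - 50) · 51 = 433.5.
With the floor, consumers buy 15 units at 62, so CS = ½ · (67 - 62) · 15 = 37.5.
Change in consumer surplus = 37.5 - 433.5 = -396.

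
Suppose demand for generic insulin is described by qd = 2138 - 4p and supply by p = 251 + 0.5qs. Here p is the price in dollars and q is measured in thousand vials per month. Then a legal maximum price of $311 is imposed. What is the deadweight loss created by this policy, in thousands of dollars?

Rearranging supply gives qs = 2p - 502. Without the control the market clears where 2138 - 4p = 2p - 502, i.e. p* = 440 and q* = 378.
Since 311 < 440, the ceiling is binding.
At p = 311: qd = 2138 - 4·311 = 894 and qs = 2·311 - 502 = 120.
Quantity traded falls to 120. At q = 120 the demand price is (2138 - 120)/4 = 504.5 and the supply price is (502 + 120)/2 = 311.
Deadweight loss = ½ · (504.5 - 311) · (378 - 120) = ½ · 193.5 · 258 = 24961.5.

24961.5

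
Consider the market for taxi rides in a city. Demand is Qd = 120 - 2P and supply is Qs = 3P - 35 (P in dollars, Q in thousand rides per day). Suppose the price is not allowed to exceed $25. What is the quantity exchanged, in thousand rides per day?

40

Equilibrium: 120 - 2P = 3P - 35, so 155 = 5P and P* = 31, Q* = 58.
The ceiling of 25 is below the equilibrium price 31, so it binds.
At P = 25: Qd = 120 - 2·25 = 70 and Qs = 3·25 - 35 = 40.
The quantity actually transacted is the short side, supply: 40.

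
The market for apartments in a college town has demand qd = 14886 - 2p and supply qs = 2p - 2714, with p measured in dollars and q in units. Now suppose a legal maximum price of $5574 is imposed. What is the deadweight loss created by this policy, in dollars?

0

Without the control the market clears where 14886 - 2p = 2p - 2714, i.e. p* = 4400 and q* = 6086.
Since 5574 is above p* = 4400, the ceiling does not bind and the free-market outcome prevails.
Since the control does not bind, no trades are prevented and deadweight loss is zero.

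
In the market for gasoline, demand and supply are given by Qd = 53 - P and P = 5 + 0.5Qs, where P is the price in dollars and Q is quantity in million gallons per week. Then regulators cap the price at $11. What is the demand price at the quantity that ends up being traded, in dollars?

41

Rearranging supply gives Qs = 2P - 10. Without the control the market clears where 53 - P = 2P - 10, i.e. P* = 21 and Q* = 32.
Because the ceiling (11) lies below the market-clearing price, it is binding.
At P = 11: Qd = 53 - 11 = 42 and Qs = 2·11 - 10 = 12.
Only 12 units reach the market. On the demand curve, the marginal buyer's willingness to pay at Q = 12 is (53 - 12) = 41.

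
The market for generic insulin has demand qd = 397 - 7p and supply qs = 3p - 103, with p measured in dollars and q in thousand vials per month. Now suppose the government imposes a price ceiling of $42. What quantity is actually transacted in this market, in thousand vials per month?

23

Setting quantity demanded equal to quantity supplied, 397 - 7p = 3p - 103, gives p* = 50 and q* = 47.
The ceiling of 42 is below the equilibrium price 50, so it binds.
At p = 42: qd = 397 - 7·42 = 103 and qs = 3·42 - 103 = 23.
The quantity actually transacted is the short side, supply: 23.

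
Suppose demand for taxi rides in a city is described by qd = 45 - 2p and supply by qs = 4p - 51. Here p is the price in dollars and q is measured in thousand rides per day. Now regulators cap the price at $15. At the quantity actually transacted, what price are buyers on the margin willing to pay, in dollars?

18

Equilibrium: 45 - 2p = 4p - 51, so 96 = 6p and p* = 16, q* = 13.
The ceiling of 15 is below the equilibrium price 16, so it binds.
At p = 15: qd = 45 - 2·15 = 15 and qs = 4·15 - 51 = 9.
Only 9 units reach the market. On the demand curve, the marginal buyer's willingness to pay at q = 9 is (45 - 9)/2 = 18.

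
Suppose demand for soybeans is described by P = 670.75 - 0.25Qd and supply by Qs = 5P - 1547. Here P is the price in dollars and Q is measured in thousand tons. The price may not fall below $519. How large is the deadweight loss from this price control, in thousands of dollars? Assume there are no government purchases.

8643.6

Rearranging demand gives Qd = 2683 - 4P. Setting quantity demanded equal to quantity supplied, 2683 - 4P = 5P - 1547, gives P* = 470 and Q* = 803.
Since 519 > 470, the floor is binding.
At P = 519: Qd = 2683 - 4·519 = 607 and Qs = 5·519 - 1547 = 1048.
Quantity traded falls to 607. At Q = 607 the demand price is (2683 - 607)/4 = 519 and the supply price is (1547 + 607)/5 = 430.8.
Deadweight loss = ½ · (519 - 430.8) · (803 - 607) = ½ · 88.2 · 196 = 8643.6.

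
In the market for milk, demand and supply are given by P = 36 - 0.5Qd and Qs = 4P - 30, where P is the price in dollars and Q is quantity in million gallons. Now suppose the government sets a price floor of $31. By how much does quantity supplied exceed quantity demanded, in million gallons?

84

Rearranging demand gives Qd = 72 - 2P. Without the control the market clears where 72 - 2P = 4P - 30, i.e. P* = 17 and Q* = 38.
Since 31 > 17, the floor is binding.
At P = 31: Qd = 72 - 2·31 = 10 and Qs = 4·31 - 30 = 94.
Surplus = Qs - Qd = 94 - 10 = 84.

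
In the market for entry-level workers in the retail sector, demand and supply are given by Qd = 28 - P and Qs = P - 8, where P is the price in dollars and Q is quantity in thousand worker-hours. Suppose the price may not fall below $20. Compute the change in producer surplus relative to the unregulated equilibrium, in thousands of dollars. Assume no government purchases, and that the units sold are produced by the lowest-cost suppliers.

Without the control the market clears where 28 - P = P - 8, i.e. P* = 18 and Q* = 10.
Because the floor (20) lies above the market-clearing price, it is binding.
At P = 20: Qd = 28 - 20 = 8 and Qs = 20 - 8 = 12.
Producer surplus without the control is ½ · (18 - 8) · 10 = 50.
With the floor, 8 units are sold at 20. The supply price at Q = 8 is 16, so PS = ½ · [(20 - 8) + (20 - 16)] · 8 = 64.
Change in producer surplus = 64 - 50 = 14.

14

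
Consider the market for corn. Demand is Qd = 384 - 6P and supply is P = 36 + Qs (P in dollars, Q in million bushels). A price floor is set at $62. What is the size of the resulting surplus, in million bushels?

Rearranging supply gives Qs = P - 36. Without the control the market clears where 384 - 6P = P - 36, i.e. P* = 60 and Q* = 24.
Because the floor (62) lies above the market-clearing price, it is binding.
At P = 62: Qd = 384 - 6·62 = 12 and Qs = 62 - 36 = 26.
Surplus = Qs - Qd = 26 - 12 = 14.

14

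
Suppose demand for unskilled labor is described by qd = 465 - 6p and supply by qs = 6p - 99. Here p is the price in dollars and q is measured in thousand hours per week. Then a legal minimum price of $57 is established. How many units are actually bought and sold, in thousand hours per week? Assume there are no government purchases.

123

In a free market, 465 - 6p = 6p - 99 gives the equilibrium p* = 47, q* = 183.
The floor of 57 is above the equilibrium price 47, so it binds.
At p = 57: qd = 465 - 6·57 = 123 and qs = 6·57 - 99 = 243.
The quantity actually transacted is the short side, demand: 123.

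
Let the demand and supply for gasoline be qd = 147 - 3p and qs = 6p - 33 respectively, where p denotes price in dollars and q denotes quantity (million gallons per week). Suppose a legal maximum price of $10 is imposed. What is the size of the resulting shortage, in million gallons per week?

90

Equilibrium: 147 - 3p = 6p - 33, so 180 = 9p and p* = 20, q* = 87.
Because the ceiling (10) lies below the market-clearing price, it is binding.
At p = 10: qd = 147 - 3·10 = 117 and qs = 6·10 - 33 = 27.
Shortage = qd - qs = 117 - 27 = 90.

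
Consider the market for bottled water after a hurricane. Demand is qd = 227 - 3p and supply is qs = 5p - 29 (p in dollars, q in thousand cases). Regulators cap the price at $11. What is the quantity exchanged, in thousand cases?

Setting quantity demanded equal to quantity supplied, 227 - 3p = 5p - 29, gives p* = 32 and q* = 131.
Because the ceiling (11) lies below the market-clearing price, it is binding.
At p = 11: qd = 227 - 3·11 = 194 and qs = 5·11 - 29 = 26.
The quantity actually transacted is the short side, supply: 26.

26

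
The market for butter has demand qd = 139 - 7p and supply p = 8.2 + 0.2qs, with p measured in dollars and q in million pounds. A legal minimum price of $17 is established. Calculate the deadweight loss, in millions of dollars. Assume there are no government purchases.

Rearranging supply gives qs = 5p - 41. Equilibrium: 139 - 7p = 5p - 41, so 180 = 12p and p* = 15, q* = 34.
Because the floor (17) lies above the market-clearing price, it is binding.
At p = 17: qd = 139 - 7·17 = 20 and qs = 5·17 - 41 = 44.
Quantity traded falls to 20. At q = 20 the demand price is (139 - 20)/7 = 17 and the supply price is (41 + 20)/5 = 12.2.
Deadweight loss = ½ · (17 - 12.2) · (34 - 20) = ½ · 4.8 · 14 = 33.6.

33.6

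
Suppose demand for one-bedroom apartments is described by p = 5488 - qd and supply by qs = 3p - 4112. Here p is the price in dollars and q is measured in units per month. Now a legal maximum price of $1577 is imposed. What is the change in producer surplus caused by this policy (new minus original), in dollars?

-1525430.5

Rearranging demand gives qd = 5488 - p. In a free market, 5488 - p = 3p - 4112 gives the equilibrium p* = 2400, q* = 3088.
Because the ceiling (1577) lies below the market-clearing price, it is binding.
At p = 1577: qd = 5488 - 1577 = 3911 and qs = 3·1577 - 4112 = 619.
Producer surplus without the control is ½ · (2400 - 4112/3) · 3088 = 4767872/3.
With the ceiling, producers sell 619 units at 1577, so PS = ½ · (1577 - 4112/3) · 619 = 383161/6.
Change in producer surplus = 383161/6 - 4767872/3 = -1525430.5.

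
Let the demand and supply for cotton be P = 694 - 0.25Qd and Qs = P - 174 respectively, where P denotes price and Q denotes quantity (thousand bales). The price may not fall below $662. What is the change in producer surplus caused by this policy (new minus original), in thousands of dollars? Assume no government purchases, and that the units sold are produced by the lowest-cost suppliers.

-32256

Rearranging demand gives Qd = 2776 - 4P. Without the control the market clears where 2776 - 4P = P - 174, i.e. P* = 590 and Q* = 416.
Because the floor (662) lies above the market-clearing price, it is binding.
At P = 662: Qd = 2776 - 4·662 = 128 and Qs = 662 - 174 = 488.
Producer surplus without the control is ½ · (590 - 174) · 416 = 86528.
With the floor, 128 units are sold at 662. The supply price at Q = 128 is 302, so PS = ½ · [(662 - 174) + (662 - 302)] · 128 = 54272.
Change in producer surplus = 54272 - 86528 = -32256.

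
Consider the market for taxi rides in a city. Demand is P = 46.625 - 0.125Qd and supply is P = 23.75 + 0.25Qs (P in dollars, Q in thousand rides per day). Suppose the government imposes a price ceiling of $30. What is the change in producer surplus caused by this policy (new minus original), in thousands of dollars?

Rearranging demand gives Qd = 373 - 8P; rearranging supply gives Qs = 4P - 95. Equilibrium: 373 - 8P = 4P - 95, so 468 = 12P and P* = 39, Q* = 61.
Because the ceiling (30) lies below the market-clearing price, it is binding.
At P = 30: Qd = 373 - 8·30 = 133 and Qs = 4·30 - 95 = 25.
Producer surplus without the control is ½ · (39 - 23.75) · 61 = 465.125.
With the ceiling, producers sell 25 units at 30, so PS = ½ · (30 - 23.75) · 25 = 78.125.
Change in producer surplus = 78.125 - 465.125 = -387.

-387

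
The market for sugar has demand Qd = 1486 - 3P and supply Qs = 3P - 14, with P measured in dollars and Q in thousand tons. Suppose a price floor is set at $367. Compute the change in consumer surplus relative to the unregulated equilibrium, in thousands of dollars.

-65578.5

In a free market, 1486 - 3P = 3P - 14 gives the equilibrium P* = 250, Q* = 736.
Since 367 > 250, the floor is binding.
At P = 367: Qd = 1486 - 3·367 = 385 and Qs = 3·367 - 14 = 1087.
Consumer surplus without the control is ½ · (1486/3 - 250) · 736 = 270848/3.
With the floor, consumers buy 385 units at 367, so CS = ½ · (1486/3 - 367) · 385 = 148225/6.
Change in consumer surplus = 148225/6 - 270848/3 = -65578.5.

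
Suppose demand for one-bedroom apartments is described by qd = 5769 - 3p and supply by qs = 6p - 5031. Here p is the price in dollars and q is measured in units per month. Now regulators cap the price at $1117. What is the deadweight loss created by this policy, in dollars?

62001

In a free market, 5769 - 3p = 6p - 5031 gives the equilibrium p* = 1200, q* = 2169.
The ceiling of 1117 is below the equilibrium price 1200, so it binds.
At p = 1117: qd = 5769 - 3·1117 = 2418 and qs = 6·1117 - 5031 = 1671.
Quantity traded falls to 1671. At q = 1671 the demand price is (5769 - 1671)/3 = 1366 and the supply price is (5031 + 1671)/6 = 1117.
Deadweight loss = ½ · (1366 - 1117) · (2169 - 1671) = ½ · 249 · 498 = 62001.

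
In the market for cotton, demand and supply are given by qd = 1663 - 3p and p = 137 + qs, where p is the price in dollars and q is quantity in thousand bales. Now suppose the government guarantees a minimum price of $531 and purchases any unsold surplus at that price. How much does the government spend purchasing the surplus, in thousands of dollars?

Rearranging supply gives qs = p - 137. Without the control the market clears where 1663 - 3p = p - 137, i.e. p* = 450 and q* = 313.
Since 531 > 450, the floor is binding.
At p = 531: qd = 1663 - 3·531 = 70 and qs = 531 - 137 = 394.
Surplus = qs - qd = 324.
Government expenditure = surplus × support price = 324 × 531 = 172044.

172044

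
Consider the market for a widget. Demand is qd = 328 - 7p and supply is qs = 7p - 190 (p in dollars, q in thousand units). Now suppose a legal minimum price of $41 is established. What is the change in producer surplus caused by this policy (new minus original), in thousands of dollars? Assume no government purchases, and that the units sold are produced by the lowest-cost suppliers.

Equilibrium: 328 - 7p = 7p - 190, so 518 = 14p and p* = 37, q* = 69.
Since 41 > 37, the floor is binding.
At p = 41: qd = 328 - 7·41 = 41 and qs = 7·41 - 190 = 97.
Producer surplus without the control is ½ · (37 - 190/7) · 69 = 4761/14.
With the floor, 41 units are sold at 41. The supply price at q = 41 is 33, so PS = ½ · [(41 - 190/7) + (41 - 33)] · 41 = 6273/14.
Change in producer surplus = 6273/14 - 4761/14 = 108.

108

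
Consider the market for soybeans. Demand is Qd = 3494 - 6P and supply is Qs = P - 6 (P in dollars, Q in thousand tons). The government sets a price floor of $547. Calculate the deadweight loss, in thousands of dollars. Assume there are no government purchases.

46389

Without the control the market clears where 3494 - 6P = P - 6, i.e. P* = 500 and Q* = 494.
Since 547 > 500, the floor is binding.
At P = 547: Qd = 3494 - 6·547 = 212 and Qs = 547 - 6 = 541.
Quantity traded falls to 212. At Q = 212 the demand price is (3494 - 212)/6 = 547 and the supply price is 6 + 212 = 218.
Deadweight loss = ½ · (547 - 218) · (494 - 212) = ½ · 329 · 282 = 46389.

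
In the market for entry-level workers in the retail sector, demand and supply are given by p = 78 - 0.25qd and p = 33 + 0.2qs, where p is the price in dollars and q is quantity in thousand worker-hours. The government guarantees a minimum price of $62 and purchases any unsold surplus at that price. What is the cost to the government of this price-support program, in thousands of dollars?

5022

Rearranging demand gives qd = 312 - 4p; rearranging supply gives qs = 5p - 165. Without the control the market clears where 312 - 4p = 5p - 165, i.e. p* = 53 and q* = 100.
Since 62 > 53, the floor is binding.
At p = 62: qd = 312 - 4·62 = 64 and qs = 5·62 - 165 = 145.
Surplus = qs - qd = 81.
Government expenditure = surplus × support price = 81 × 62 = 5022.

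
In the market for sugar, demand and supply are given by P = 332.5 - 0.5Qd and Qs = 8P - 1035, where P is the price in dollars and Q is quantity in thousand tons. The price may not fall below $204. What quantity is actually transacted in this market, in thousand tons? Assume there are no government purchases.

257

Rearranging demand gives Qd = 665 - 2P. Without the control the market clears where 665 - 2P = 8P - 1035, i.e. P* = 170 and Q* = 325.
Because the floor (204) lies above the market-clearing price, it is binding.
At P = 204: Qd = 665 - 2·204 = 257 and Qs = 8·204 - 1035 = 597.
The quantity actually transacted is the short side, demand: 257.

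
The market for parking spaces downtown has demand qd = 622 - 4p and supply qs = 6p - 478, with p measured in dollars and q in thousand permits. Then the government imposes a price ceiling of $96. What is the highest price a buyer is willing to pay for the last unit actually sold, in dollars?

Equilibrium: 622 - 4p = 6p - 478, so 1100 = 10p and p* = 110, q* = 182.
Because the ceiling (96) lies below the market-clearing price, it is binding.
At p = 96: qd = 622 - 4·96 = 238 and qs = 6·96 - 478 = 98.
Only 98 units reach the market. On the demand curve, the marginal buyer's willingness to pay at q = 98 is (622 - 98)/4 = 131.

131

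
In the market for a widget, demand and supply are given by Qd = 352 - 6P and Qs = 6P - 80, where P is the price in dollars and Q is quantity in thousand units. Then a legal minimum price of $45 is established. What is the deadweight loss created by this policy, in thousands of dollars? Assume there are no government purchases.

486

Equilibrium: 352 - 6P = 6P - 80, so 432 = 12P and P* = 36, Q* = 136.
Since 45 > 36, the floor is binding.
At P = 45: Qd = 352 - 6·45 = 82 and Qs = 6·45 - 80 = 190.
Quantity traded falls to 82. At Q = 82 the demand price is (352 - 82)/6 = 45 and the supply price is (80 + 82)/6 = 27.
Deadweight loss = ½ · (45 - 27) · (136 - 82) = ½ · 18 · 54 = 486.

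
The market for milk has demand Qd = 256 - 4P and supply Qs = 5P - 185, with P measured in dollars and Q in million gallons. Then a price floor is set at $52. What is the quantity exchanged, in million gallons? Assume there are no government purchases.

48

In a free market, 256 - 4P = 5P - 185 gives the equilibrium P* = 49, Q* = 60.
The floor of 52 is above the equilibrium price 49, so it binds.
At P = 52: Qd = 256 - 4·52 = 48 and Qs = 5·52 - 185 = 75.
The quantity actually transacted is the short side, demand: 48.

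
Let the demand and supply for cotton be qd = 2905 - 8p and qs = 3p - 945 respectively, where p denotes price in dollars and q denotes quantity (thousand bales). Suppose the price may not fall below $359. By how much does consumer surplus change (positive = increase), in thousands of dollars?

-621

In a free market, 2905 - 8p = 3p - 945 gives the equilibrium p* = 350, q* = 105.
The floor of 359 is above the equilibrium price 350, so it binds.
At p = 359: qd = 2905 - 8·359 = 33 and qs = 3·359 - 945 = 132.
Consumer surplus without the control is ½ · (363.125 - 350) · 105 = 689.0625.
With the floor, consumers buy 33 units at 359, so CS = ½ · (363.125 - 359) · 33 = 68.0625.
Change in consumer surplus = 68.0625 - 689.0625 = -621.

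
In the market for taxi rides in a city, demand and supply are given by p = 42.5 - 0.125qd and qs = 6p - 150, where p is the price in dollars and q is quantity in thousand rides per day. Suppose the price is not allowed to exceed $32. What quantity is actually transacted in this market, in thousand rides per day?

42

Rearranging demand gives qd = 340 - 8p. Setting quantity demanded equal to quantity supplied, 340 - 8p = 6p - 150, gives p* = 35 and q* = 60.
Since 32 < 35, the ceiling is binding.
At p = 32: qd = 340 - 8·32 = 84 and qs = 6·32 - 150 = 42.
The quantity actually transacted is the short side, supply: 42.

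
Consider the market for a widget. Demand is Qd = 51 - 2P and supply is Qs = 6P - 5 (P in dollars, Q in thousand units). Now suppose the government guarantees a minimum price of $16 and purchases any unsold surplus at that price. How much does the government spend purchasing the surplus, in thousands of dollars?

In a free market, 51 - 2P = 6P - 5 gives the equilibrium P* = 7, Q* = 37.
Because the floor (16) lies above the market-clearing price, it is binding.
At P = 16: Qd = 51 - 2·16 = 19 and Qs = 6·16 - 5 = 91.
Surplus = Qs - Qd = 72.
Government expenditure = surplus × support price = 72 × 16 = 1152.

1152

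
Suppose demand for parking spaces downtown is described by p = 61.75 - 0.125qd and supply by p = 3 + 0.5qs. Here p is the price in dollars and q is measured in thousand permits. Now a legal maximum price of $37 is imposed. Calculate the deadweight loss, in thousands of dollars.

211.25

Rearranging demand gives qd = 494 - 8p; rearranging supply gives qs = 2p - 6. In a free market, 494 - 8p = 2p - 6 gives the equilibrium p* = 50, q* = 94.
Since 37 < 50, the ceiling is binding.
At p = 37: qd = 494 - 8·37 = 198 and qs = 2·37 - 6 = 68.
Quantity traded falls to 68. At q = 68 the demand price is (494 - 68)/8 = 53.25 and the supply price is (6 + 68)/2 = 37.
Deadweight loss = ½ · (53.25 - 37) · (94 - 68) = ½ · 16.25 · 26 = 211.25.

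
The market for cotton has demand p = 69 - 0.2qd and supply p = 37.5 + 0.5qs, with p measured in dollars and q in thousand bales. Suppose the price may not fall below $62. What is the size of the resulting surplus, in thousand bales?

Rearranging demand gives qd = 345 - 5p; rearranging supply gives qs = 2p - 75. Equilibrium: 345 - 5p = 2p - 75, so 420 = 7p and p* = 60, q* = 45.
Because the floor (62) lies above the market-clearing price, it is binding.
At p = 62: qd = 345 - 5·62 = 35 and qs = 2·62 - 75 = 49.
Surplus = qs - qd = 49 - 35 = 14.

14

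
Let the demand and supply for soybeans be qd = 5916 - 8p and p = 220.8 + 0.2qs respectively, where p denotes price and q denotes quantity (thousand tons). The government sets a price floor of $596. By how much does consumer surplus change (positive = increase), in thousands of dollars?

Rearranging supply gives qs = 5p - 1104. Equilibrium: 5916 - 8p = 5p - 1104, so 7020 = 13p and p* = 540, q* = 1596.
The floor of 596 is above the equilibrium price 540, so it binds.
At p = 596: qd = 5916 - 8·596 = 1148 and qs = 5·596 - 1104 = 1876.
Consumer surplus without the control is ½ · (739.5 - 540) · 1596 = 159201.
With the floor, consumers buy 1148 units at 596, so CS = ½ · (739.5 - 596) · 1148 = 82369.
Change in consumer surplus = 82369 - 159201 = -76832.

-76832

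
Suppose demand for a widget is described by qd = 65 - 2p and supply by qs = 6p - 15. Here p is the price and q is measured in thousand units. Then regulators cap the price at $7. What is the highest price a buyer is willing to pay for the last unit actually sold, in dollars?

In a free market, 65 - 2p = 6p - 15 gives the equilibrium p* = 10, q* = 45.
Since 7 < 10, the ceiling is binding.
At p = 7: qd = 65 - 2·7 = 51 and qs = 6·7 - 15 = 27.
Only 27 units reach the market. On the demand curve, the marginal buyer's willingness to pay at q = 27 is (65 - 27)/2 = 19.

19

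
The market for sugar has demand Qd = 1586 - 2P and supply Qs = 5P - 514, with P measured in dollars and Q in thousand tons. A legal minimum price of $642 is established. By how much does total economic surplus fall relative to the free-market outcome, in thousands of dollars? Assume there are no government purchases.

Equilibrium: 1586 - 2P = 5P - 514, so 2100 = 7P and P* = 300, Q* = 986.
Since 642 > 300, the floor is binding.
At P = 642: Qd = 1586 - 2·642 = 302 and Qs = 5·642 - 514 = 2696.
Quantity traded falls to 302. At Q = 302 the demand price is (1586 - 302)/2 = 642 and the supply price is (514 + 302)/5 = 163.2.
Deadweight loss = ½ · (642 - 163.2) · (986 - 302) = ½ · 478.8 · 684 = 163749.6.

163749.6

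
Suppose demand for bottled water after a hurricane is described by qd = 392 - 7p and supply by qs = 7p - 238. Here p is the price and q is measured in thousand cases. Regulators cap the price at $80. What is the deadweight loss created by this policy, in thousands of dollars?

0

Setting quantity demanded equal to quantity supplied, 392 - 7p = 7p - 238, gives p* = 45 and q* = 77.
Since 80 is above p* = 45, the ceiling does not bind and the free-market outcome prevails.
Since the control does not bind, no trades are prevented and deadweight loss is zero.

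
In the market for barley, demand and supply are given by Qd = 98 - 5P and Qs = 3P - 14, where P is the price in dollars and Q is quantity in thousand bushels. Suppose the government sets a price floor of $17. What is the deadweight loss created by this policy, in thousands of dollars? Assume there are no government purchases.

Setting quantity demanded equal to quantity supplied, 98 - 5P = 3P - 14, gives P* = 14 and Q* = 28.
Because the floor (17) lies above the market-clearing price, it is binding.
At P = 17: Qd = 98 - 5·17 = 13 and Qs = 3·17 - 14 = 37.
Quantity traded falls to 13. At Q = 13 the demand price is (98 - 13)/5 = 17 and the supply price is (14 + 13)/3 = 9.
Deadweight loss = ½ · (17 - 9) · (28 - 13) = ½ · 8 · 15 = 60.

60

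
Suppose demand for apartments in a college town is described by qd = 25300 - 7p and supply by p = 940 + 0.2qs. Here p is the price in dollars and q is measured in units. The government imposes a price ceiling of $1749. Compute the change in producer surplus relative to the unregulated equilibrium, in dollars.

-4447797.5

Rearranging supply gives qs = 5p - 4700. Setting quantity demanded equal to quantity supplied, 25300 - 7p = 5p - 4700, gives p* = 2500 and q* = 7800.
The ceiling of 1749 is below the equilibrium price 2500, so it binds.
At p = 1749: qd = 25300 - 7·1749 = 13057 and qs = 5·1749 - 4700 = 4045.
Producer surplus without the control is ½ · (2500 - 940) · 7800 = 6084000.
With the ceiling, producers sell 4045 units at 1749, so PS = ½ · (1749 - 940) · 4045 = 1636202.5.
Change in producer surplus = 1636202.5 - 6084000 = -4447797.5.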